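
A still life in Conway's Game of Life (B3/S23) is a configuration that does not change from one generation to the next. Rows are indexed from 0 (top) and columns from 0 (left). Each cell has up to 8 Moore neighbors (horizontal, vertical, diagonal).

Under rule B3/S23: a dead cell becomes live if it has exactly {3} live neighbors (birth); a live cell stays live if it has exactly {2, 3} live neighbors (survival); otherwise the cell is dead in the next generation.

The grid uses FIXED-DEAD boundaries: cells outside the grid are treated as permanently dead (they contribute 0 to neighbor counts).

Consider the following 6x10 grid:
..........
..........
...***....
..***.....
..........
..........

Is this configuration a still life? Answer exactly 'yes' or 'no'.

Compute generation 1 and compare to generation 0 (given above):
Generation 1:
..........
....*.....
..*..*....
..*..*....
...*......
..........
Cell (1,4) differs: gen0=0 vs gen1=1 -> NOT a still life.

Answer: no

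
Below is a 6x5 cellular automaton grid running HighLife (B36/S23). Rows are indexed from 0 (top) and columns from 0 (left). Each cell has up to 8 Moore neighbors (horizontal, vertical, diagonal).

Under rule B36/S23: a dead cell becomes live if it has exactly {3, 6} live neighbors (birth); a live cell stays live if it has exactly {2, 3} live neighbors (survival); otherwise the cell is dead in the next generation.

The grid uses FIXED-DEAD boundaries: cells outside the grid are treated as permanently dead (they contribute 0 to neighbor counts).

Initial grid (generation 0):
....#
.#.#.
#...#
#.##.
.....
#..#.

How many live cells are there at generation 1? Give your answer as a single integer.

Simulating step by step:
Generation 0 (given above): 10 live cells
Generation 1: 9 live cells
.....
...##
#...#
.#.#.
.###.
.....
Population at generation 1: 9

Answer: 9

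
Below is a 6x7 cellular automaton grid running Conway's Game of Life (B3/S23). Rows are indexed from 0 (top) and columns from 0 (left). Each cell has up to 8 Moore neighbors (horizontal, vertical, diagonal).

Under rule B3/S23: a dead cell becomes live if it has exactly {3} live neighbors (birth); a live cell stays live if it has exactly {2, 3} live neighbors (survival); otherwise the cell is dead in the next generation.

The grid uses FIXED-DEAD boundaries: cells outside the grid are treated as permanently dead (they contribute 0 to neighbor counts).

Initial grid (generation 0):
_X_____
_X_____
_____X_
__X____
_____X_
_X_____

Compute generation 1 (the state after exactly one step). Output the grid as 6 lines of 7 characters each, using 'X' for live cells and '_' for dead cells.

Answer: _______
_______
_______
_______
_______
_______

Derivation:
Simulating step by step:
Generation 0 (given above): 6 live cells
Generation 1: 0 live cells
(generation 1 grid is the final answer)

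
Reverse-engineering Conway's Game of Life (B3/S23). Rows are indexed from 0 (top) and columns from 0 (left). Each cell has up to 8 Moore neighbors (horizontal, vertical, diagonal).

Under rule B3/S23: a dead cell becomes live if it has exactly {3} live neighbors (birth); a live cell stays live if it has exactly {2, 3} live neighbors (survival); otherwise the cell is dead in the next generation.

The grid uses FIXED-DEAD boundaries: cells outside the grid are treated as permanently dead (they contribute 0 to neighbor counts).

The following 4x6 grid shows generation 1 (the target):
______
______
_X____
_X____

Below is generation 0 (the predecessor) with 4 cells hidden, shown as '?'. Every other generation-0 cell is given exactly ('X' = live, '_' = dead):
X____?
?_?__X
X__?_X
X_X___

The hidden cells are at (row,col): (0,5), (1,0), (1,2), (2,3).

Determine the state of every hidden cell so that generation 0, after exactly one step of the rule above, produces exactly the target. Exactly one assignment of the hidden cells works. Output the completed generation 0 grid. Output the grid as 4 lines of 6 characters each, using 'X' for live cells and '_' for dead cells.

Answer: X_____
_____X
X____X
X_X___

Derivation:
Hidden generation-0 cells (in order): (0,5), (1,0), (1,2), (2,3).
A hidden cell only influences target cells in its own 3x3 neighborhood. Try each of the 2^4 = 16 assignments, step the completed generation 0 forward once under B3/S23, and compare with the target:
  (0,5)=_ (1,0)=_ (1,2)=_ (2,3)=_ -> step reproduces the target at every cell -> ACCEPT
  (0,5)=_ (1,0)=_ (1,2)=_ (2,3)=X -> step gives (1,4)='X' but target has '_' -> reject
  (0,5)=_ (1,0)=_ (1,2)=X (2,3)=_ -> step gives (1,1)='X' but target has '_' -> reject
  (0,5)=_ (1,0)=_ (1,2)=X (2,3)=X -> step gives (1,1)='X' but target has '_' -> reject
  (0,5)=_ (1,0)=X (1,2)=_ (2,3)=_ -> step gives (1,0)='X' but target has '_' -> reject
  (0,5)=_ (1,0)=X (1,2)=_ (2,3)=X -> step gives (1,0)='X' but target has '_' -> reject
  (0,5)=_ (1,0)=X (1,2)=X (2,3)=_ -> step gives (0,1)='X' but target has '_' -> reject
  (0,5)=_ (1,0)=X (1,2)=X (2,3)=X -> step gives (0,1)='X' but target has '_' -> reject
  (0,5)=X (1,0)=_ (1,2)=_ (2,3)=_ -> step gives (1,4)='X' but target has '_' -> reject
  (0,5)=X (1,0)=_ (1,2)=_ (2,3)=X -> step gives (1,5)='X' but target has '_' -> reject
  (0,5)=X (1,0)=_ (1,2)=X (2,3)=_ -> step gives (1,1)='X' but target has '_' -> reject
  (0,5)=X (1,0)=_ (1,2)=X (2,3)=X -> step gives (1,1)='X' but target has '_' -> reject
  (0,5)=X (1,0)=X (1,2)=_ (2,3)=_ -> step gives (1,0)='X' but target has '_' -> reject
  (0,5)=X (1,0)=X (1,2)=_ (2,3)=X -> step gives (1,0)='X' but target has '_' -> reject
  (0,5)=X (1,0)=X (1,2)=X (2,3)=_ -> step gives (0,1)='X' but target has '_' -> reject
  (0,5)=X (1,0)=X (1,2)=X (2,3)=X -> step gives (0,1)='X' but target has '_' -> reject
Unique solution: (0,5)=dead, (1,0)=dead, (1,2)=dead, (2,3)=dead.
Check: live-neighbor counts of every cell in the completed generation 0:
010011
220021
131121
130111
Applying B3/S23 to generation 0 with these counts gives:
______
______
_X____
_X____
which matches the target exactly.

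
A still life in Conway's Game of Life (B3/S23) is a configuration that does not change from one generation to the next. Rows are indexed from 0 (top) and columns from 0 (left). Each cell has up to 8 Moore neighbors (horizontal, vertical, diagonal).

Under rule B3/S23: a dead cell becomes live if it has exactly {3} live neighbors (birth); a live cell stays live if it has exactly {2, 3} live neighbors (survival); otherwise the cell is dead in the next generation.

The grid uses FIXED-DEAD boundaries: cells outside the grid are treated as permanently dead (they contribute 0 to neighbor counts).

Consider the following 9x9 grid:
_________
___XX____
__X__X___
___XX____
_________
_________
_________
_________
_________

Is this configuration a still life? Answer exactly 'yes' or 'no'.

Answer: yes

Derivation:
Compute generation 1 and compare to generation 0 (given above):
Generation 1:
_________
___XX____
__X__X___
___XX____
_________
_________
_________
_________
_________
The grids are IDENTICAL -> still life.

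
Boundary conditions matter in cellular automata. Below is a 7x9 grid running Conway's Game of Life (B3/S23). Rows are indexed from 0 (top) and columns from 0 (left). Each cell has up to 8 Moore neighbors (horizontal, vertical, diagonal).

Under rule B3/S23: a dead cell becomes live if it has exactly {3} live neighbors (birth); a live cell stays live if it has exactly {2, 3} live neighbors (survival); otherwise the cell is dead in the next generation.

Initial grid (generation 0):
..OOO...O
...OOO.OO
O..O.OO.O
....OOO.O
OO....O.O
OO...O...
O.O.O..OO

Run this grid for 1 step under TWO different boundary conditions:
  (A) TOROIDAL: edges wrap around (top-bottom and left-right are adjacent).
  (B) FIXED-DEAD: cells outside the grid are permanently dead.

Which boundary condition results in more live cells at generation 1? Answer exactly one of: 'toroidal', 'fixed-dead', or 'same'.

Under TOROIDAL boundary, generation 1:
.OO...O..
.........
O..O.....
.O..O....
.O..O.O.O
..O..OO..
..O.OO.O.
Population = 18

Under FIXED-DEAD boundary, generation 1:
..O..O.OO
........O
...O....O
OO..O...O
OO..O.O..
..O..OO.O
O........
Population = 20

Comparison: toroidal=18, fixed-dead=20 -> fixed-dead

Answer: fixed-dead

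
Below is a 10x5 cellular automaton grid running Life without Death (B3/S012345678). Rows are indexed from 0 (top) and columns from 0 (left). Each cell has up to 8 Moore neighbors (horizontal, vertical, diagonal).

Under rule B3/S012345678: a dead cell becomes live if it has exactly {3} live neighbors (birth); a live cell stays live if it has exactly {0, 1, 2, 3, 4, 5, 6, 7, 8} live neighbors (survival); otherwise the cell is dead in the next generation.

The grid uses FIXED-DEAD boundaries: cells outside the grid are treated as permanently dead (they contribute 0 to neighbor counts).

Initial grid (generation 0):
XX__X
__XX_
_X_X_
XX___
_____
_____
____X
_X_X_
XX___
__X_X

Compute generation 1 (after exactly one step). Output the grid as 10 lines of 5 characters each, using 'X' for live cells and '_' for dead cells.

Answer: XXXXX
X_XXX
XX_X_
XXX__
_____
_____
____X
XXXX_
XX_X_
_XX_X

Derivation:
Simulating step by step:
Generation 0 (given above): 16 live cells
Generation 1: 26 live cells
(generation 1 grid is the final answer)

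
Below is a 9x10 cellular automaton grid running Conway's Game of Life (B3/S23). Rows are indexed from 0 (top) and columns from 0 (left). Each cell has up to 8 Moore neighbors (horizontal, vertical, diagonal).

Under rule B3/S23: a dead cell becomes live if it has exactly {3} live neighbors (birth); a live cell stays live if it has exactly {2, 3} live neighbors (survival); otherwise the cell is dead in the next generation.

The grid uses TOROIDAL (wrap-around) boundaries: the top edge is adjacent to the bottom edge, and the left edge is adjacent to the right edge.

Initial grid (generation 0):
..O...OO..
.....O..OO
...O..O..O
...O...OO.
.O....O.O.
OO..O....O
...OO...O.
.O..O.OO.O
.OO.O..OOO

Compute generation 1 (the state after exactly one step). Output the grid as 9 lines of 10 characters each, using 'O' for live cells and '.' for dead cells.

Answer: OOOO.OO...
.....O..OO
....O.O..O
..O...O.OO
.OO.....O.
OOOOOO.OOO
.OOOO..OO.
.O..O.O..O
.OO......O

Derivation:
Simulating step by step:
Generation 0 (given above): 33 live cells
Generation 1: 41 live cells
(generation 1 grid is the final answer)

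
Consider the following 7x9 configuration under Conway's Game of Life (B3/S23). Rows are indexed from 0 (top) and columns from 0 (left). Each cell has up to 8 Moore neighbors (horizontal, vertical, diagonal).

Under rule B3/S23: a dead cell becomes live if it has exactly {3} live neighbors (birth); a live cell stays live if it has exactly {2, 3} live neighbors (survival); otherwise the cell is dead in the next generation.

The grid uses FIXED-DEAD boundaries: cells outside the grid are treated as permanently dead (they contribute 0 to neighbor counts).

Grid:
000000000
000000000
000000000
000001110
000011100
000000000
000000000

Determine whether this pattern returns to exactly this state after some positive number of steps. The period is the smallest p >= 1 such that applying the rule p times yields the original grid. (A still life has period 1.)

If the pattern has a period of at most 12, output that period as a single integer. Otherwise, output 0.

Simulating and comparing each generation to the original:
Gen 0 (original, given above): 6 live cells
Gen 1: 6 live cells, differs from original
Gen 2: 6 live cells, MATCHES original -> period = 2

Answer: 2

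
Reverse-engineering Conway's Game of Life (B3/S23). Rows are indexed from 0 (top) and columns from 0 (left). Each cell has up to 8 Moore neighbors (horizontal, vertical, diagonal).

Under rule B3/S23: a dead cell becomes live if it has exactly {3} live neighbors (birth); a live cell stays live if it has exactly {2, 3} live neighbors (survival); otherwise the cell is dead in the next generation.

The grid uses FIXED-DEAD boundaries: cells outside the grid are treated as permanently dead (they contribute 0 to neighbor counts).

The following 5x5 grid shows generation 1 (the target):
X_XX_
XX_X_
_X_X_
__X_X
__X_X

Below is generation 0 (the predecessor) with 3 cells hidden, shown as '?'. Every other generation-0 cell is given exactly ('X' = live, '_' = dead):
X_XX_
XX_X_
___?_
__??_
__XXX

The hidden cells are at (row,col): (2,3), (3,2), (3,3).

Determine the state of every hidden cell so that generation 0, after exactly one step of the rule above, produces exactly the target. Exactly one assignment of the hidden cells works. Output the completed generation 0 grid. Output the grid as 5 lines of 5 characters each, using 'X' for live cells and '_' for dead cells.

Answer: X_XX_
XX_X_
_____
__XX_
__XXX

Derivation:
Hidden generation-0 cells (in order): (2,3), (3,2), (3,3).
A hidden cell only influences target cells in its own 3x3 neighborhood. Try each of the 2^3 = 8 assignments, step the completed generation 0 forward once under B3/S23, and compare with the target:
  (2,3)=_ (3,2)=_ (3,3)=_ -> step gives (2,1)='_' but target has 'X' -> reject
  (2,3)=_ (3,2)=_ (3,3)=X -> step gives (2,1)='_' but target has 'X' -> reject
  (2,3)=_ (3,2)=X (3,3)=_ -> step gives (2,2)='X' but target has '_' -> reject
  (2,3)=_ (3,2)=X (3,3)=X -> step reproduces the target at every cell -> ACCEPT
  (2,3)=X (3,2)=_ (3,3)=_ -> step gives (1,4)='X' but target has '_' -> reject
  (2,3)=X (3,2)=_ (3,3)=X -> step gives (1,4)='X' but target has '_' -> reject
  (2,3)=X (3,2)=X (3,3)=_ -> step gives (1,4)='X' but target has '_' -> reject
  (2,3)=X (3,2)=X (3,3)=X -> step gives (1,4)='X' but target has '_' -> reject
Unique solution: (2,3)=dead, (3,2)=live, (3,3)=live.
Check: live-neighbor counts of every cell in the completed generation 0:
24322
23422
23432
02343
02342
Applying B3/S23 to generation 0 with these counts gives:
X_XX_
XX_X_
_X_X_
__X_X
__X_X
which matches the target exactly.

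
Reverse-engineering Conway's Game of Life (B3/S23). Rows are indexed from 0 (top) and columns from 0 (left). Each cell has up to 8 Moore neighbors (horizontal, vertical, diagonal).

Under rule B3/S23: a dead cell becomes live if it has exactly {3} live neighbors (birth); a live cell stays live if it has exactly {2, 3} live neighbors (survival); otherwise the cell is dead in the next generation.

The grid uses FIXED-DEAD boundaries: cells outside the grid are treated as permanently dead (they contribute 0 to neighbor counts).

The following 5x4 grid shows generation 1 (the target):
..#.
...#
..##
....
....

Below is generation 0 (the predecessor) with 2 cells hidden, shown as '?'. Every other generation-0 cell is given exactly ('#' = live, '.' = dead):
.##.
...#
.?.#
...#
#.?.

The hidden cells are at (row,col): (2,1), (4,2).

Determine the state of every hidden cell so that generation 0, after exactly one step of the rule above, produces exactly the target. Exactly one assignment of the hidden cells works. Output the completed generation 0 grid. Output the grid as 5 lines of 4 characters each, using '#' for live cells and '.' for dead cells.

Answer: .##.
...#
...#
...#
#...

Derivation:
Hidden generation-0 cells (in order): (2,1), (4,2).
A hidden cell only influences target cells in its own 3x3 neighborhood. Try each of the 2^2 = 4 assignments, step the completed generation 0 forward once under B3/S23, and compare with the target:
  (2,1)=. (4,2)=. -> step reproduces the target at every cell -> ACCEPT
  (2,1)=. (4,2)=# -> step gives (3,2)='#' but target has '.' -> reject
  (2,1)=# (4,2)=. -> step gives (1,1)='#' but target has '.' -> reject
  (2,1)=# (4,2)=# -> step gives (1,1)='#' but target has '.' -> reject
Unique solution: (2,1)=dead, (4,2)=dead.
Check: live-neighbor counts of every cell in the completed generation 0:
1122
1242
0032
1121
0111
Applying B3/S23 to generation 0 with these counts gives:
..#.
...#
..##
....
....
which matches the target exactly.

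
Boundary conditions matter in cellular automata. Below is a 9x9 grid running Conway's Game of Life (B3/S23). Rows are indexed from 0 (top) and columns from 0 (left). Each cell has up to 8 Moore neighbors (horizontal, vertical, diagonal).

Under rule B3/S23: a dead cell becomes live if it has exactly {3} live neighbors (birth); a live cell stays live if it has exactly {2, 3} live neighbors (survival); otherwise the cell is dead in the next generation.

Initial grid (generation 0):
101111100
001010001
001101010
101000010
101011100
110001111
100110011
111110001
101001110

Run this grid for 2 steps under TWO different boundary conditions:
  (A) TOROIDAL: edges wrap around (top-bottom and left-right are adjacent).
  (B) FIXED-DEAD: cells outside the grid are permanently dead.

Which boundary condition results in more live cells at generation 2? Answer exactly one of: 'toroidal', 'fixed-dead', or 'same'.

Under TOROIDAL boundary, generation 2:
000000010
010100111
000100100
011011110
011000000
001000000
000000000
000000000
000000000
Population = 17

Under FIXED-DEAD boundary, generation 2:
000000000
011010011
000100101
001011100
001000011
001000000
010000000
010001110
010001110
Population = 25

Comparison: toroidal=17, fixed-dead=25 -> fixed-dead

Answer: fixed-dead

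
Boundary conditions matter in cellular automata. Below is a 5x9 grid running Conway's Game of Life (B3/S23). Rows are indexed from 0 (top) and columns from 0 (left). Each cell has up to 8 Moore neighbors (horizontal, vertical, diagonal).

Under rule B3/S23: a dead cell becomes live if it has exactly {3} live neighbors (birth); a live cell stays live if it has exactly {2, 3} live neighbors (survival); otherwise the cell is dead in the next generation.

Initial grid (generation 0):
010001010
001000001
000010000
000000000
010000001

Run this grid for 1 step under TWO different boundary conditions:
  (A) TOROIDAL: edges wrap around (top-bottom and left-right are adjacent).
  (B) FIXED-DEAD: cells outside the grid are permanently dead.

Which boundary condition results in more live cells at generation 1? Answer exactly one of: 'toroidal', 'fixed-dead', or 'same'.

Answer: toroidal

Derivation:
Under TOROIDAL boundary, generation 1:
011000011
000000000
000000000
000000000
100000000
Population = 5

Under FIXED-DEAD boundary, generation 1:
000000000
000000000
000000000
000000000
000000000
Population = 0

Comparison: toroidal=5, fixed-dead=0 -> toroidal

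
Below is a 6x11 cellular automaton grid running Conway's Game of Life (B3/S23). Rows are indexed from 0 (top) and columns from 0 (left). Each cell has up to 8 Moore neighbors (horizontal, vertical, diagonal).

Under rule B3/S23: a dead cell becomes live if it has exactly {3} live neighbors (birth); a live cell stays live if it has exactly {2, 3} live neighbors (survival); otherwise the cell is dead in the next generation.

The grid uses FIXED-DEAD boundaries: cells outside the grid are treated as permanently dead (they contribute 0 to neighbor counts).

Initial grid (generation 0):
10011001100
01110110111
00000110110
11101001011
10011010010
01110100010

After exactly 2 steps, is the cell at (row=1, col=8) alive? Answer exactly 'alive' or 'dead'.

Answer: dead

Derivation:
Simulating step by step:
Generation 0 (given above): 34 live cells
Generation 1: 25 live cells
01011111100
01110000001
10000000000
11101001001
10000010010
01110100000
Generation 2: 20 live cells
01011111000
11010111000
10000000000
10000000000
10001110000
01100000000

Cell (1,8) at generation 2: 0 -> dead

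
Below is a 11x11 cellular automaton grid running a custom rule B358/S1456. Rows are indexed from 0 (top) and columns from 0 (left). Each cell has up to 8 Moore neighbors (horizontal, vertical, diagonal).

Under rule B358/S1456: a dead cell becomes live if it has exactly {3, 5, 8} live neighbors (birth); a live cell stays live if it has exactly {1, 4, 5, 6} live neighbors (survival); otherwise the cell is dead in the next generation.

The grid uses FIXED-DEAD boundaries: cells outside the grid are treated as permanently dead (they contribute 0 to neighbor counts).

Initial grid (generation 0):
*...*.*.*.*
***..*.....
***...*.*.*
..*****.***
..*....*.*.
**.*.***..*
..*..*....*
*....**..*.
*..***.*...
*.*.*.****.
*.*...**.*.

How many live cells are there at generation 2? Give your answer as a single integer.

Simulating step by step:
Generation 0 (given above): 57 live cells
Generation 1: 58 live cells
....***....
**.*..*....
.***.*...*.
.***...***.
..****.***.
*...*.*.**.
*....*.*.*.
**.****..*.
....**.***.
.*.*.****..
*.**.*.**..
Generation 2: 53 live cells
...........
..*.**.....
.*.*.***...
.*.*.*..***
..***..*.**
**..*******
...****.*.*
....***...*
**..**.**..
.....****..
**....**...
Population at generation 2: 53

Answer: 53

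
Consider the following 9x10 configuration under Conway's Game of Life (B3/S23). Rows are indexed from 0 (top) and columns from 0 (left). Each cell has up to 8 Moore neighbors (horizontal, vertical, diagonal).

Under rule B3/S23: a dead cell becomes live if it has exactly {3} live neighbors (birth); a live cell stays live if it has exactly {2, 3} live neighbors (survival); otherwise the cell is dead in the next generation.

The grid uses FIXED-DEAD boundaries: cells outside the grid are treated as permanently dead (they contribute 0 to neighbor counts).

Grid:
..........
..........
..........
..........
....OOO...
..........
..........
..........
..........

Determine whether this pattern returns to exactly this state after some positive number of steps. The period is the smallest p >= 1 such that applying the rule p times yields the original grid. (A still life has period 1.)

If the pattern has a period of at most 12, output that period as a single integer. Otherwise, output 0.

Answer: 2

Derivation:
Simulating and comparing each generation to the original:
Gen 0 (original, given above): 3 live cells
Gen 1: 3 live cells, differs from original
Gen 2: 3 live cells, MATCHES original -> period = 2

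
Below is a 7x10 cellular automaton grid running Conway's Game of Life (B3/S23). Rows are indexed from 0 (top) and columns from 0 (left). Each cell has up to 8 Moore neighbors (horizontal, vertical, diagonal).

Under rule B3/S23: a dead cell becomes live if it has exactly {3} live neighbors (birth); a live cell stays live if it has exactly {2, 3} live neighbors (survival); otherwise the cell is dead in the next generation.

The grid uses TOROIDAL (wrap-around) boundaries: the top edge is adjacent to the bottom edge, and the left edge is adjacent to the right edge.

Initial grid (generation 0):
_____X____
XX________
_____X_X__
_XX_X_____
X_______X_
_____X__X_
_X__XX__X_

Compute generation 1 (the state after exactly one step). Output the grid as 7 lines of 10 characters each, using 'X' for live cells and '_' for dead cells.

Answer: XX__XX____
______X___
X_X_______
_X________
_X_______X
____XX_XX_
____XXX___

Derivation:
Simulating step by step:
Generation 0 (given above): 16 live cells
Generation 1: 17 live cells
(generation 1 grid is the final answer)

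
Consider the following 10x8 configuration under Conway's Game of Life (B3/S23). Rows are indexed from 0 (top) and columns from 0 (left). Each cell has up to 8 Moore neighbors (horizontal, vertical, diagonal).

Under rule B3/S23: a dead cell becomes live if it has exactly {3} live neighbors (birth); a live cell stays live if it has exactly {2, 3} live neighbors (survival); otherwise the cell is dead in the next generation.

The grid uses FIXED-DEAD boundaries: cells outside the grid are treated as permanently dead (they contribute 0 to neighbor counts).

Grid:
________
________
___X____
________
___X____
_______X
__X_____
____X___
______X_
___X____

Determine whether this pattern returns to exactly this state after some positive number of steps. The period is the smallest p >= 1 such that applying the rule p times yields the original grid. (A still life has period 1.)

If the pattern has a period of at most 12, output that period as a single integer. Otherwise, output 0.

Simulating and comparing each generation to the original:
Gen 0 (original, given above): 7 live cells
Gen 1: 0 live cells, differs from original
Gen 2: 0 live cells, differs from original
Gen 3: 0 live cells, differs from original
Gen 4: 0 live cells, differs from original
Gen 5: 0 live cells, differs from original
Gen 6: 0 live cells, differs from original
Gen 7: 0 live cells, differs from original
Gen 8: 0 live cells, differs from original
Gen 9: 0 live cells, differs from original
Gen 10: 0 live cells, differs from original
Gen 11: 0 live cells, differs from original
Gen 12: 0 live cells, differs from original
No period found within 12 steps.

Answer: 0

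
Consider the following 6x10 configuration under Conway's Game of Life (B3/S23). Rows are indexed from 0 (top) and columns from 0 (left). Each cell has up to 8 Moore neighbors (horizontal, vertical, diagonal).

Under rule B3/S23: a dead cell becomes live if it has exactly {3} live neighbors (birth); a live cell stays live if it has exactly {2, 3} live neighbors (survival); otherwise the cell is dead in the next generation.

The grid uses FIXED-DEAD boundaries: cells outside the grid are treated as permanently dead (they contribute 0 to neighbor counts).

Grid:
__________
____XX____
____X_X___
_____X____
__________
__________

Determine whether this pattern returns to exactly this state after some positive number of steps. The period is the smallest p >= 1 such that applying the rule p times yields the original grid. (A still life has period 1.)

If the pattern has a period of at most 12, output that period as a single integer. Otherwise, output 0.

Answer: 1

Derivation:
Simulating and comparing each generation to the original:
Gen 0 (original, given above): 5 live cells
Gen 1: 5 live cells, MATCHES original -> period = 1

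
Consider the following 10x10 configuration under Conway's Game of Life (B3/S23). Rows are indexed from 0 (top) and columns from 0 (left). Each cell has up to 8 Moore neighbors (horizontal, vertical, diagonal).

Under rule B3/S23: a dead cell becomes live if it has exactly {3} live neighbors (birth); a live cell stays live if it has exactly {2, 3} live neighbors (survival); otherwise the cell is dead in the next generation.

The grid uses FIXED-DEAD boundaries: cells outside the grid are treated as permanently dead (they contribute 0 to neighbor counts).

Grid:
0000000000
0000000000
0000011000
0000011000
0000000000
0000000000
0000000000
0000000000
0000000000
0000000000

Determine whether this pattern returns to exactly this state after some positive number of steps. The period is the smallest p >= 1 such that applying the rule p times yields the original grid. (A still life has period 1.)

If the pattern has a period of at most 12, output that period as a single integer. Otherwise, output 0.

Simulating and comparing each generation to the original:
Gen 0 (original, given above): 4 live cells
Gen 1: 4 live cells, MATCHES original -> period = 1

Answer: 1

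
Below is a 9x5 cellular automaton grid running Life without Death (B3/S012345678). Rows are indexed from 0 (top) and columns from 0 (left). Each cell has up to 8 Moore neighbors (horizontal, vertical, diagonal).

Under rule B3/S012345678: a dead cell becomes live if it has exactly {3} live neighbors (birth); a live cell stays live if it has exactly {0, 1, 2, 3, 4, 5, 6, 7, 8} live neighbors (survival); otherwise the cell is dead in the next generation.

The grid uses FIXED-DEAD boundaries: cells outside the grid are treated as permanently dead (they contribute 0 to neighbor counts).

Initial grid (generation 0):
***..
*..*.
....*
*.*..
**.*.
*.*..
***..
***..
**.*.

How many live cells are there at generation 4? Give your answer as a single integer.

Simulating step by step:
Generation 0 (given above): 22 live cells
Generation 1: 29 live cells
***..
*.**.
.*.**
*.**.
**.*.
*.**.
****.
****.
**.*.
Generation 2: 36 live cells
****.
*.***
**.**
*.**.
**.**
*.***
*****
*****
**.*.
Generation 3: 38 live cells
*****
*.***
**.**
*.**.
**.**
*.***
*****
*****
**.**
Generation 4: 38 live cells
*****
*.***
**.**
*.**.
**.**
*.***
*****
*****
**.**
Population at generation 4: 38

Answer: 38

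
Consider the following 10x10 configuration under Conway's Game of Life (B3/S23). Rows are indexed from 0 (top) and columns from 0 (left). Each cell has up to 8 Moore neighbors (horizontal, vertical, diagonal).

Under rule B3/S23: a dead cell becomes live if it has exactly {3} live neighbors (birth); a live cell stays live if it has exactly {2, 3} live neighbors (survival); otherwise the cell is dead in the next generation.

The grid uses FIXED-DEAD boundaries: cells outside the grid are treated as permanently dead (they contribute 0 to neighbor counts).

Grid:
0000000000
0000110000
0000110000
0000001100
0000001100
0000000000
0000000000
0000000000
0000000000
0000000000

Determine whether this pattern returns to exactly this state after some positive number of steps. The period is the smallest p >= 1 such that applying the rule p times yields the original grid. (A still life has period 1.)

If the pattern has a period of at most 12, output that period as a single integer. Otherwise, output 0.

Simulating and comparing each generation to the original:
Gen 0 (original, given above): 8 live cells
Gen 1: 6 live cells, differs from original
Gen 2: 8 live cells, MATCHES original -> period = 2

Answer: 2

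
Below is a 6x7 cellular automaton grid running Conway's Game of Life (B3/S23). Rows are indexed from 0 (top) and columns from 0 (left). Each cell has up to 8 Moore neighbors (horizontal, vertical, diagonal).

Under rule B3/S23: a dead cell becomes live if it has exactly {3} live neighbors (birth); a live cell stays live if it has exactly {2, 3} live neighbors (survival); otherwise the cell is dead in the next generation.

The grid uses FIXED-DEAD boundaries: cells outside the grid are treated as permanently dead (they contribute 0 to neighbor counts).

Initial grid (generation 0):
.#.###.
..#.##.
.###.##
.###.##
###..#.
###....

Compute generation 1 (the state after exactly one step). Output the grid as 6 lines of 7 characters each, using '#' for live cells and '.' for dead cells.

Simulating step by step:
Generation 0 (given above): 24 live cells
Generation 1: 8 live cells
(generation 1 grid is the final answer)

Answer: ..##.#.
.......
.......
.......
....###
#.#....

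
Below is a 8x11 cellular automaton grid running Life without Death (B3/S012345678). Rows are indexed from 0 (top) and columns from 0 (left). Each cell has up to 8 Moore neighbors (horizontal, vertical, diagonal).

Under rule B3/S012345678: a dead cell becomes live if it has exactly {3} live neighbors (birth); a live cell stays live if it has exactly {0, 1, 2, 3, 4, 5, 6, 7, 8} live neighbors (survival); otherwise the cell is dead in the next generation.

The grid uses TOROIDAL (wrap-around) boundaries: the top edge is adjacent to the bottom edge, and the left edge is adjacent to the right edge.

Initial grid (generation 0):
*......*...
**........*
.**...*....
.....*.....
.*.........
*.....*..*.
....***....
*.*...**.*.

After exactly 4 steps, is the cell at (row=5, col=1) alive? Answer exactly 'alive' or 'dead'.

Answer: alive

Derivation:
Simulating step by step:
Generation 0 (given above): 21 live cells
Generation 1: 31 live cells
*.....***..
***.......*
.**...*....
.**..*.....
.*.........
*.....*..*.
.*..***.*..
***...*****
Generation 2: 39 live cells
*.....***..
***...*...*
.***..*....
***..*.....
***........
**....**.*.
.**.***.*..
***...*****
Generation 3: 50 live cells
*....****..
****.**...*
.***.**...*
***..*.....
***...*....
**.*..*****
.******.*..
****..*****
Generation 4: 57 live cells
*....****..
****.**..**
.***.**...*
***.**....*
****.**.**.
**.*..*****
.******.*..
****..*****

Cell (5,1) at generation 4: 1 -> alive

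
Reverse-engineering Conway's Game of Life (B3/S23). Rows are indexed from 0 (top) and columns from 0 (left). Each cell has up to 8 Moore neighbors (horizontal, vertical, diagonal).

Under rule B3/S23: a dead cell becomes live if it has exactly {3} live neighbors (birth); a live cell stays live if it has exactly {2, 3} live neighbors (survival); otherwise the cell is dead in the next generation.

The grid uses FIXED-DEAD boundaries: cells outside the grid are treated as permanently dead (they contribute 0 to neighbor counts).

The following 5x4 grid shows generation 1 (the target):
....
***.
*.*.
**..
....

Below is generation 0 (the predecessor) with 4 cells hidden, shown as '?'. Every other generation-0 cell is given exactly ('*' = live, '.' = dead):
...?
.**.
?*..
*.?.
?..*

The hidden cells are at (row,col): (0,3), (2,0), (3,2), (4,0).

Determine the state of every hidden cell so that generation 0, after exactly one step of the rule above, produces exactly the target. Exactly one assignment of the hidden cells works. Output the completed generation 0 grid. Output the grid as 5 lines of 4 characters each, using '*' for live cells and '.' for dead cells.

Hidden generation-0 cells (in order): (0,3), (2,0), (3,2), (4,0).
A hidden cell only influences target cells in its own 3x3 neighborhood. Try each of the 2^4 = 16 assignments, step the completed generation 0 forward once under B3/S23, and compare with the target:
  (0,3)=. (2,0)=. (3,2)=. (4,0)=. -> step gives (1,0)='.' but target has '*' -> reject
  (0,3)=. (2,0)=. (3,2)=. (4,0)=* -> step gives (1,0)='.' but target has '*' -> reject
  (0,3)=. (2,0)=. (3,2)=* (4,0)=. -> step gives (1,0)='.' but target has '*' -> reject
  (0,3)=. (2,0)=. (3,2)=* (4,0)=* -> step gives (1,0)='.' but target has '*' -> reject
  (0,3)=. (2,0)=* (3,2)=. (4,0)=. -> step reproduces the target at every cell -> ACCEPT
  (0,3)=. (2,0)=* (3,2)=. (4,0)=* -> step gives (3,1)='.' but target has '*' -> reject
  (0,3)=. (2,0)=* (3,2)=* (4,0)=. -> step gives (2,2)='.' but target has '*' -> reject
  (0,3)=. (2,0)=* (3,2)=* (4,0)=* -> step gives (2,2)='.' but target has '*' -> reject
  (0,3)=* (2,0)=. (3,2)=. (4,0)=. -> step gives (0,2)='*' but target has '.' -> reject
  (0,3)=* (2,0)=. (3,2)=. (4,0)=* -> step gives (0,2)='*' but target has '.' -> reject
  (0,3)=* (2,0)=. (3,2)=* (4,0)=. -> step gives (0,2)='*' but target has '.' -> reject
  (0,3)=* (2,0)=. (3,2)=* (4,0)=* -> step gives (0,2)='*' but target has '.' -> reject
  (0,3)=* (2,0)=* (3,2)=. (4,0)=. -> step gives (0,2)='*' but target has '.' -> reject
  (0,3)=* (2,0)=* (3,2)=. (4,0)=* -> step gives (0,2)='*' but target has '.' -> reject
  (0,3)=* (2,0)=* (3,2)=* (4,0)=. -> step gives (0,2)='*' but target has '.' -> reject
  (0,3)=* (2,0)=* (3,2)=* (4,0)=* -> step gives (0,2)='*' but target has '.' -> reject
Unique solution: (0,3)=dead, (2,0)=live, (3,2)=dead, (4,0)=dead.
Check: live-neighbor counts of every cell in the completed generation 0:
1221
3321
3431
2321
1110
Applying B3/S23 to generation 0 with these counts gives:
....
***.
*.*.
**..
....
which matches the target exactly.

Answer: ....
.**.
**..
*...
...*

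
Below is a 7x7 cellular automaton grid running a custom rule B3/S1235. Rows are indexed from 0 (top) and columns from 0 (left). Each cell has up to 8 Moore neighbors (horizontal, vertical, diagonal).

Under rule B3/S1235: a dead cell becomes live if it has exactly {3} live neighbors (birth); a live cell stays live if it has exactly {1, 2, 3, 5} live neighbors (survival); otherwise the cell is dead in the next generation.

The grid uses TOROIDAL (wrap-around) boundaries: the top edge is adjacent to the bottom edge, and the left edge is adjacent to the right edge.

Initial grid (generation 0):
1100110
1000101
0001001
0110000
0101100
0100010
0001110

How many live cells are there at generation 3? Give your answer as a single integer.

Answer: 28

Derivation:
Simulating step by step:
Generation 0 (given above): 19 live cells
Generation 1: 26 live cells
1100110
0101100
0111011
1100100
1101100
0100010
1111100
Generation 2: 19 live cells
0100111
0000100
0010011
1100000
0001111
0100011
0101000
Generation 3: 28 live cells
1111111
1001100
1110011
1111000
0111100
0101001
0101000
Population at generation 3: 28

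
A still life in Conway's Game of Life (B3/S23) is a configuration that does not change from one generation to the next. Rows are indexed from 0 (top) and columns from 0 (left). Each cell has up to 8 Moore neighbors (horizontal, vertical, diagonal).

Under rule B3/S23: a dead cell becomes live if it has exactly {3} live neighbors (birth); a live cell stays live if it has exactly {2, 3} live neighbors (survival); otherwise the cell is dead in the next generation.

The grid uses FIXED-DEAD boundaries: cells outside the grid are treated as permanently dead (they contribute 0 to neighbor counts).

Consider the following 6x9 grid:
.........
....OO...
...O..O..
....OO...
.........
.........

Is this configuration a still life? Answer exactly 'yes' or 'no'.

Compute generation 1 and compare to generation 0 (given above):
Generation 1:
.........
....OO...
...O..O..
....OO...
.........
.........
The grids are IDENTICAL -> still life.

Answer: yes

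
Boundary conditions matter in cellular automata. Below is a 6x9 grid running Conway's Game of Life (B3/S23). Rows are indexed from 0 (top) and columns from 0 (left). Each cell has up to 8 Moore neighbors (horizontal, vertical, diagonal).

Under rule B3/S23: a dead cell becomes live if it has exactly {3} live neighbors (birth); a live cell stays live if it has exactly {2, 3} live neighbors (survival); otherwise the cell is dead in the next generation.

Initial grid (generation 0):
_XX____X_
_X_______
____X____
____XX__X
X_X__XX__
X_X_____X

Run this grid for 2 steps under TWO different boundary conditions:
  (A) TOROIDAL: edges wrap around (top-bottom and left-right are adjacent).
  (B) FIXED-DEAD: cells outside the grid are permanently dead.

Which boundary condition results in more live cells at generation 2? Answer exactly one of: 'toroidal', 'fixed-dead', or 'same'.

Under TOROIDAL boundary, generation 2:
________X
_XXX_____
__X_XX___
_______X_
XX_______
X_X______
Population = 12

Under FIXED-DEAD boundary, generation 2:
_XX______
_XXX_____
__X_XX___
_______X_
___X__XX_
____XXX__
Population = 15

Comparison: toroidal=12, fixed-dead=15 -> fixed-dead

Answer: fixed-dead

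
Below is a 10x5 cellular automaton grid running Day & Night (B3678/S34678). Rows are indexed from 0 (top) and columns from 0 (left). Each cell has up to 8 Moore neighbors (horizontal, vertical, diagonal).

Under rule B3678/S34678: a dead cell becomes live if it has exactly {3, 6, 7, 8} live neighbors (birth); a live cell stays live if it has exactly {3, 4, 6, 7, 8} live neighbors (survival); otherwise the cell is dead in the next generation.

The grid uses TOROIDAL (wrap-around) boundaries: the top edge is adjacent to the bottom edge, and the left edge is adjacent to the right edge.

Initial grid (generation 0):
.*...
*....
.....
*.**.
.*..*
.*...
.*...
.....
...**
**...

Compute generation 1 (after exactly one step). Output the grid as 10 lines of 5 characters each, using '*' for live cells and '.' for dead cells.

Answer: .*...
.....
.*..*
.*..*
.*.*.
..*..
.....
.....
*....
*.*.*

Derivation:
Simulating step by step:
Generation 0 (given above): 13 live cells
Generation 1: 12 live cells
(generation 1 grid is the final answer)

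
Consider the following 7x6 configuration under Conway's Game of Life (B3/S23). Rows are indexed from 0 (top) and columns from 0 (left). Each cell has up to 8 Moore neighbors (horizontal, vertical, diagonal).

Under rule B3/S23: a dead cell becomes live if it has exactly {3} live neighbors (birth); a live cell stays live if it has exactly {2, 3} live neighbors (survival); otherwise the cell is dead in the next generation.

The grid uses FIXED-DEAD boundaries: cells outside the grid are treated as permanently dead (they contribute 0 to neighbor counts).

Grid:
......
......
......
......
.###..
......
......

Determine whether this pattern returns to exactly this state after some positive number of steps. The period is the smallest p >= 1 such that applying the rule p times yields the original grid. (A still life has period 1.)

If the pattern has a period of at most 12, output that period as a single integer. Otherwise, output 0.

Answer: 2

Derivation:
Simulating and comparing each generation to the original:
Gen 0 (original, given above): 3 live cells
Gen 1: 3 live cells, differs from original
Gen 2: 3 live cells, MATCHES original -> period = 2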